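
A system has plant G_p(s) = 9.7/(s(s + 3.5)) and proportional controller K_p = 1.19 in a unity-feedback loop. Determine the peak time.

Closed-loop characteristic equation: s² + 3.5s + 11.54 = 0, so ω_n = 3.397 rad/s and ζ = 3.5/(2·3.397) = 0.5151.
Damped frequency ω_d = ω_n√(1−ζ²) = 2.912 rad/s, so peak time T_p = π/ω_d = 1.08 s.

T_p = 1.08 s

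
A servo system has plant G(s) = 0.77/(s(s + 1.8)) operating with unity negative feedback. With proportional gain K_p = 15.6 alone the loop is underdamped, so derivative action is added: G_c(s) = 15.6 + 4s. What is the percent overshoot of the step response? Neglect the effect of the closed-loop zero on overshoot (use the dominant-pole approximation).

Forward path: (15.6 + 4s)·0.77/(s(s+1.8)). The closed-loop characteristic equation is s² + (1.8 + 0.77·4)s + 0.77·15.6 = 0.
That is s² + 4.88s + 12.01 = 0, so ω_n = 3.466 rad/s and ζ = 4.88/(2·3.466) = 0.704.
%OS = 100·exp(−πζ/√(1−ζ²)) = 4.44%.

4.44%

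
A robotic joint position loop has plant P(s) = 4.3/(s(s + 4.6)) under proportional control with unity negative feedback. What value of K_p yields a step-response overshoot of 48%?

K_p = 23.8

From %OS = 100·exp(−πζ/√(1−ζ²)) = 48%, ζ = −ln(0.48)/√(π²+ln²(0.48)) = 0.2275.
Characteristic equation s² + 4.6s + 4.3K_p = 0 gives ζ = 4.6/(2√(4.3K_p)).
Setting ζ = 0.2275: √(4.3K_p) = 4.6/(2·0.2275) = 10.11, so K_p = 102.2/4.3 = 23.8.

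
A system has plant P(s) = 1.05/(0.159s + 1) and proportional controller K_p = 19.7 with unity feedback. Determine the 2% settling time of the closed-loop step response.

Closed loop: T(s) = K_p·P/(1+K_p·P) = 20.68/(0.159s + 1 + 20.68), with pole at s = −(1 + 20.68)/0.159 = −136.4.
τ = 1/136.4 = 0.007332 s, so 2% settling time ≈ 4τ = 0.0293 s.

T_s ≈ 0.0293 s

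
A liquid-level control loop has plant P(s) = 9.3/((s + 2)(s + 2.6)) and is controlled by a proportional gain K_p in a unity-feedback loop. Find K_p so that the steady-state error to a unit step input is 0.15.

Steady-state error for a unit step on this type-0 loop is 1/(1 + K_p·P(0)).
P(0) = 1.788. Require 1/(1 + K_p·1.788) = 0.15, so 1 + 1.788·K_p = 6.667.
K_p = (6.667 − 1)/1.788 = 3.17.

K_p = 3.17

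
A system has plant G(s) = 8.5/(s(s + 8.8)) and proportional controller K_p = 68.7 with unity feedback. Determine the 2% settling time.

The closed-loop denominator s² + 8.8s + 584 gives ω_n = √584 = 24.17 and ζ = 8.8/(2ω_n) = 0.1821.
2% settling time T_s ≈ 4/(ζω_n) = 4/4.4 = 0.909 s.

T_s ≈ 0.909 s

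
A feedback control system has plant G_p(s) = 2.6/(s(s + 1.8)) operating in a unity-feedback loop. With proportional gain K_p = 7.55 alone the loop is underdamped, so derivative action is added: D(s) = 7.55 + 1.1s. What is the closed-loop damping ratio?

ζ = 0.526

Forward path: (7.55 + 1.1s)·2.6/(s(s+1.8)). The closed-loop characteristic equation is s² + (1.8 + 2.6·1.1)s + 2.6·7.55 = 0.
That is s² + 4.66s + 19.63 = 0, so ω_n = 4.431 rad/s and ζ = 4.66/(2·4.431) = 0.5259.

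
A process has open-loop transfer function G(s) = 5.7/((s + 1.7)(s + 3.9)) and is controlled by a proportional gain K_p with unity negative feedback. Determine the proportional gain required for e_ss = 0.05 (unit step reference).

Steady-state error for a unit step on this type-0 loop is 1/(1 + K_p·G(0)).
G(0) = 0.8597. Require 1/(1 + K_p·0.8597) = 0.05, so 1 + 0.8597·K_p = 20.
K_p = (20 − 1)/0.8597 = 22.1.

K_p = 22.1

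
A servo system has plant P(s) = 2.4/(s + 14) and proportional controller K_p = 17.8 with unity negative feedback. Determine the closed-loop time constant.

Closed-loop transfer function: T(s) = K_p·P(s)/(1 + K_p·P(s)) = 42.72/(s + 14 + 42.72) = 42.72/(s + 56.72).
Time constant τ = 1/56.72 = 0.0176 s.

τ = 0.0176 s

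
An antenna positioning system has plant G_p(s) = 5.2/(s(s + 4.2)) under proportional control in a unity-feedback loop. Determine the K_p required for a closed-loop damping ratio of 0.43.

K_p = 4.59

Closed-loop characteristic equation: s² + 4.2s + K_p·5.2 = 0.
So ω_n = √(5.2K_p) and 2ζω_n = 4.2, giving ζ = 4.2/(2√(5.2K_p)).
Setting ζ = 0.43: √(5.2K_p) = 4.2/(2·0.43) = 4.884, so K_p = 23.85/5.2 = 4.59.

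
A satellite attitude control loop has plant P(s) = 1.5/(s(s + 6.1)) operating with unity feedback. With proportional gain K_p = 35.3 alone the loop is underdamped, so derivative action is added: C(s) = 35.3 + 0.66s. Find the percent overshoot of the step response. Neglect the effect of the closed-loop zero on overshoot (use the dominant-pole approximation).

Forward path: (35.3 + 0.66s)·1.5/(s(s+6.1)). The closed-loop characteristic equation is s² + (6.1 + 1.5·0.66)s + 1.5·35.3 = 0.
That is s² + 7.09s + 52.95 = 0, so ω_n = 7.277 rad/s and ζ = 7.09/(2·7.277) = 0.4872.
%OS = 100·exp(−πζ/√(1−ζ²)) = 17.3%.

17.3%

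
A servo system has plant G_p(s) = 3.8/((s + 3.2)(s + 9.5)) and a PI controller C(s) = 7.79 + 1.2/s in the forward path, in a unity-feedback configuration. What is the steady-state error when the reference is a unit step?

The open loop C(s)G_p(s) has a pole at the origin (type 1), so the static position error constant is infinite and e_ss = 1/(1+∞) = 0.

0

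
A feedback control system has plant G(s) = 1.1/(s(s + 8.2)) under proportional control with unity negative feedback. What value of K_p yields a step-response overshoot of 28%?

K_p = 108

From %OS = 100·exp(−πζ/√(1−ζ²)) = 28%, ζ = −ln(0.28)/√(π²+ln²(0.28)) = 0.3755.
Characteristic equation s² + 8.2s + 1.1K_p = 0 gives ζ = 8.2/(2√(1.1K_p)).
Setting ζ = 0.3755: √(1.1K_p) = 8.2/(2·0.3755) = 10.92, so K_p = 119.2/1.1 = 108.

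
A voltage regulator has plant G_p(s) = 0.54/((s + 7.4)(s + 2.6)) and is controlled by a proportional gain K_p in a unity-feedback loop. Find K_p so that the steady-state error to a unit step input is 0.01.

The loop is type 0, so e_ss(step) = 1/(1 + K_pos) with K_pos = K_p·G_p(0).
G_p(0) = 0.02807. Require 1/(1 + K_p·0.02807) = 0.01, so 1 + 0.02807·K_p = 100.
K_p = (100 − 1)/0.02807 = 3530.

K_p = 3530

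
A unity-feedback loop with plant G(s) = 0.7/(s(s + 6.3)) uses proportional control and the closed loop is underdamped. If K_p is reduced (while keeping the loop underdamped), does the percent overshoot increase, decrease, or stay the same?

ζ = 6.3/(2√(0.7K_p)) rises as K_p falls; higher damping means less overshoot.

decrease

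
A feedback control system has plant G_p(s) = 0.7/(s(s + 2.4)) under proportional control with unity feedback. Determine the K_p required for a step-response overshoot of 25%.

K_p = 12.6

From %OS = 100·exp(−πζ/√(1−ζ²)) = 25%, ζ = −ln(0.25)/√(π²+ln²(0.25)) = 0.4037.
Characteristic equation s² + 2.4s + 0.7K_p = 0 gives ζ = 2.4/(2√(0.7K_p)).
Setting ζ = 0.4037: √(0.7K_p) = 2.4/(2·0.4037) = 2.972, so K_p = 8.835/0.7 = 12.6.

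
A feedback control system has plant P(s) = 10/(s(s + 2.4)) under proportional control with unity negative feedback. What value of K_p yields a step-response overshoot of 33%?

K_p = 1.3

From %OS = 100·exp(−πζ/√(1−ζ²)) = 33%, ζ = −ln(0.33)/√(π²+ln²(0.33)) = 0.3328.
Characteristic equation s² + 2.4s + 10K_p = 0 gives ζ = 2.4/(2√(10K_p)).
Setting ζ = 0.3328: √(10K_p) = 2.4/(2·0.3328) = 3.606, so K_p = 13/10 = 1.3.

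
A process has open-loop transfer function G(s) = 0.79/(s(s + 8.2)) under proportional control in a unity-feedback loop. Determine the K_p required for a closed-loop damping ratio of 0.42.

K_p = 121

Closed-loop characteristic equation: s² + 8.2s + K_p·0.79 = 0.
So ω_n = √(0.79K_p) and 2ζω_n = 8.2, giving ζ = 8.2/(2√(0.79K_p)).
Setting ζ = 0.42: √(0.79K_p) = 8.2/(2·0.42) = 9.762, so K_p = 95.29/0.79 = 121.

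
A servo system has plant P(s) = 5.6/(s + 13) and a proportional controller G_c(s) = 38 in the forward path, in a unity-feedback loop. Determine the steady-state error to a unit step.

The loop is type 0. Static position error constant K_pos = G_c(0)·P(0) = 38·0.4308 = 16.37.
Steady-state error to a unit step: e_ss = 1/(1+K_pos) = 1/17.37 = 0.0576.

0.0576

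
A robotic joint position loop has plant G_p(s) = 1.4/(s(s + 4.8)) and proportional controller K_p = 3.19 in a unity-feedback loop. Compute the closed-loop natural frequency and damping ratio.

The closed-loop denominator is s(s+4.8) + 3.19·1.4 = s² + 4.8s + 4.466.
So ω_n² = 4.466 ⇒ ω_n = 2.113 rad/s, and ζ = 4.8/(2ω_n) = 1.14.

ω_n = 2.11 rad/s, ζ = 1.14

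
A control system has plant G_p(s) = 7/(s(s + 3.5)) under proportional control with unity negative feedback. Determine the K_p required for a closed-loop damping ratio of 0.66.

K_p = 1

Closed-loop characteristic equation: s² + 3.5s + K_p·7 = 0.
So ω_n = √(7K_p) and 2ζω_n = 3.5, giving ζ = 3.5/(2√(7K_p)).
Setting ζ = 0.66: √(7K_p) = 3.5/(2·0.66) = 2.652, so K_p = 7.031/7 = 1.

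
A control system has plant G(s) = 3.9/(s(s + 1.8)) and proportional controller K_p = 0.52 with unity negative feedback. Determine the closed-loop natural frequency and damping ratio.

With unity feedback the closed-loop characteristic equation is s² + 1.8s + 0.52·3.9 = s² + 1.8s + 2.028 = 0.
So ω_n² = 2.028 ⇒ ω_n = 1.424 rad/s, and ζ = 1.8/(2ω_n) = 0.632.

ω_n = 1.42 rad/s, ζ = 0.632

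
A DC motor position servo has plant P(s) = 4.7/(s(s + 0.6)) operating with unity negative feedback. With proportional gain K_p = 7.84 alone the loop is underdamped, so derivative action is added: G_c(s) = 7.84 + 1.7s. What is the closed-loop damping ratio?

Forward path: (7.84 + 1.7s)·4.7/(s(s+0.6)). The closed-loop characteristic equation is s² + (0.6 + 4.7·1.7)s + 4.7·7.84 = 0.
That is s² + 8.59s + 36.85 = 0, so ω_n = 6.07 rad/s and ζ = 8.59/(2·6.07) = 0.7075.

ζ = 0.708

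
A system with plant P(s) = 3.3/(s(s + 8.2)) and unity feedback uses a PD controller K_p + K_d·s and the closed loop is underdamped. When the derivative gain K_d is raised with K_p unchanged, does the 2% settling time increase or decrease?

decrease

Characteristic equation s² + (8.2 + 3.3K_d)s + 3.3K_p = 0: raising K_d increases ζω_n = (8.2+3.3K_d)/2 while the loop stays underdamped, so T_s ≈ 4/(ζω_n) decreases.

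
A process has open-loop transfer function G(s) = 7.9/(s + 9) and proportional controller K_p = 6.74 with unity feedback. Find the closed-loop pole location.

s = -62.25

Closed-loop transfer function: T(s) = K_p·G(s)/(1 + K_p·G(s)) = 53.25/(s + 9 + 53.25) = 53.25/(s + 62.25).
The closed-loop pole is at s = −62.25.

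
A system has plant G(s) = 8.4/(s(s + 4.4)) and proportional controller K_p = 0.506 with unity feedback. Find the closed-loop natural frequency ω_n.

1 + K_p·G(s) = 0 gives s² + 4.4s + 4.25 = 0.
So ω_n² = 4.25 ⇒ ω_n = 2.062 rad/s, and ζ = 4.4/(2ω_n) = 1.07.

ω_n = 2.06 rad/s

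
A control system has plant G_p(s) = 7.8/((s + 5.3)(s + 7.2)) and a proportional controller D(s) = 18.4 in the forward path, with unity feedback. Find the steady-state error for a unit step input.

0.21

The loop is type 0. Static position error constant K_pos = D(0)·G_p(0) = 18.4·0.2044 = 3.761.
Steady-state error to a unit step: e_ss = 1/(1+K_pos) = 1/4.761 = 0.21.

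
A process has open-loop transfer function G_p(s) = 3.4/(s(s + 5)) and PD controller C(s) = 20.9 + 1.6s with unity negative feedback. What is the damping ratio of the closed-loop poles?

Forward path: (20.9 + 1.6s)·3.4/(s(s+5)). The closed-loop characteristic equation is s² + (5 + 3.4·1.6)s + 3.4·20.9 = 0.
That is s² + 10.44s + 71.06 = 0, so ω_n = 8.43 rad/s and ζ = 10.44/(2·8.43) = 0.6192.

ζ = 0.619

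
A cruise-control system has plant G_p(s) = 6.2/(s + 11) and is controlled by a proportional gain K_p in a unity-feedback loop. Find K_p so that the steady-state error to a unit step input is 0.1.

For a type-0 loop with proportional control, e_ss = 1/(1 + K_p·G_p(0)).
G_p(0) = 0.5636. Require 1/(1 + K_p·0.5636) = 0.1, so 1 + 0.5636·K_p = 10.
K_p = (10 − 1)/0.5636 = 16.

K_p = 16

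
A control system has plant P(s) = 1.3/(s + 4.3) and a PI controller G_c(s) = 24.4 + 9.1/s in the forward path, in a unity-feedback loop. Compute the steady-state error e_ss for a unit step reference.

The open loop G_c(s)P(s) has a pole at the origin (type 1), so the static position error constant is infinite and e_ss = 1/(1+∞) = 0.

0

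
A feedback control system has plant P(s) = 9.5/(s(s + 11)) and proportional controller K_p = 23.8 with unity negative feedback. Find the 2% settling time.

T_s ≈ 0.727 s

The closed-loop denominator s² + 11s + 226.1 gives ω_n = √226.1 = 15.04 and ζ = 11/(2ω_n) = 0.3658.
2% settling time T_s ≈ 4/(ζω_n) = 4/5.5 = 0.727 s.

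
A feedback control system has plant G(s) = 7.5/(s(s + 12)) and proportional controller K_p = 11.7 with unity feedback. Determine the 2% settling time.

T_s ≈ 0.667 s

From 1 + K_pG(s) = 0: s² + 12s + 87.75 = 0 ⇒ ω_n = 9.367, ζ = 0.6405.
2% settling time T_s ≈ 4/(ζω_n) = 4/6 = 0.667 s.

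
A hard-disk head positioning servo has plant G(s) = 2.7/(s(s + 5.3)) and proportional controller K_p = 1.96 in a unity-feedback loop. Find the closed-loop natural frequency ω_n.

1 + K_p·G(s) = 0 gives s² + 5.3s + 5.292 = 0.
So ω_n² = 5.292 ⇒ ω_n = 2.3 rad/s, and ζ = 5.3/(2ω_n) = 1.15.

ω_n = 2.3 rad/s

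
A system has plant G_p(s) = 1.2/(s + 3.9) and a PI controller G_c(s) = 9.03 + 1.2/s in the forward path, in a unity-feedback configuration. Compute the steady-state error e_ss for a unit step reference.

0

The open loop G_c(s)G_p(s) has a pole at the origin (type 1), so the static position error constant is infinite and e_ss = 1/(1+∞) = 0.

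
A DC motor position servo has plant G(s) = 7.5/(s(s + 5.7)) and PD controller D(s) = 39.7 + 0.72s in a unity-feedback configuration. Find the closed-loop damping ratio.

ζ = 0.322

Forward path: (39.7 + 0.72s)·7.5/(s(s+5.7)). The closed-loop characteristic equation is s² + (5.7 + 7.5·0.72)s + 7.5·39.7 = 0.
That is s² + 11.1s + 297.8 = 0, so ω_n = 17.26 rad/s and ζ = 11.1/(2·17.26) = 0.3216.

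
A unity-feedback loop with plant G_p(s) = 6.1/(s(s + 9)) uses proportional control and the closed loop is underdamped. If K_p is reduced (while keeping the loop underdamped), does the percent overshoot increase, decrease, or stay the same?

ζ = 9/(2√(6.1K_p)) rises as K_p falls; higher damping means less overshoot.

decrease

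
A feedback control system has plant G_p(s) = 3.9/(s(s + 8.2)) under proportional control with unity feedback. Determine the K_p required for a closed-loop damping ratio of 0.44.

K_p = 22.3

Closed-loop characteristic equation: s² + 8.2s + K_p·3.9 = 0.
So ω_n = √(3.9K_p) and 2ζω_n = 8.2, giving ζ = 8.2/(2√(3.9K_p)).
Setting ζ = 0.44: √(3.9K_p) = 8.2/(2·0.44) = 9.318, so K_p = 86.83/3.9 = 22.3.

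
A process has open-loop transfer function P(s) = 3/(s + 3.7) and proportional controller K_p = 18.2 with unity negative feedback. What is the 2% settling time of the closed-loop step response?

Closed-loop transfer function: T(s) = K_p·P(s)/(1 + K_p·P(s)) = 54.6/(s + 3.7 + 54.6) = 54.6/(s + 58.3).
Time constant τ = 1/58.3 = 0.01715 s, so the 2% settling time is about 4τ = 0.0686 s.

T_s ≈ 0.0686 s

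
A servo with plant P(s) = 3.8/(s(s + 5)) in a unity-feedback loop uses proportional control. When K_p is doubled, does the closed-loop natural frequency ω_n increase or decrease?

increase

ω_n = √(3.8·K_p), which grows with K_p.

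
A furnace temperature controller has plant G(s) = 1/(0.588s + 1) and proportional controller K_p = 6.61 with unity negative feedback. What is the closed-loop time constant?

τ = 0.0773 s

Closed loop: T(s) = K_p·G/(1+K_p·G) = 6.61/(0.588s + 1 + 6.61), with pole at s = −(1 + 6.61)/0.588 = −12.94.
Closed-loop time constant τ = 1/12.94 = 0.0773 s.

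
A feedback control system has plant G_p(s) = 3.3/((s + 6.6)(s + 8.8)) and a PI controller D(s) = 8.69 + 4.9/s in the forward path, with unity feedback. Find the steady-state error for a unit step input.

The open loop D(s)G_p(s) has a pole at the origin (type 1), so the static position error constant is infinite and e_ss = 1/(1+∞) = 0.

0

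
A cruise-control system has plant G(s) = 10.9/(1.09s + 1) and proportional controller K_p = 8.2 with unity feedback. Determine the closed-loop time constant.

τ = 0.0121 s

Closed loop: T(s) = K_p·G/(1+K_p·G) = 89.38/(1.09s + 1 + 89.38), with pole at s = −(1 + 89.38)/1.09 = −82.92.
Closed-loop time constant τ = 1/82.92 = 0.0121 s.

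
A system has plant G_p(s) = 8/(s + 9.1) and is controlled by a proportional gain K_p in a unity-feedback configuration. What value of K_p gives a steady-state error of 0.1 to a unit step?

K_p = 10.2

For a type-0 loop with proportional control, e_ss = 1/(1 + K_p·G_p(0)).
G_p(0) = 0.8791. Require 1/(1 + K_p·0.8791) = 0.1, so 1 + 0.8791·K_p = 10.
K_p = (10 − 1)/0.8791 = 10.2.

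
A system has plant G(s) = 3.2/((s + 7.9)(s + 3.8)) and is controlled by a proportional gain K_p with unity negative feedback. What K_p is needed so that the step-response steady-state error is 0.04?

K_p = 225

Steady-state error for a unit step on this type-0 loop is 1/(1 + K_p·G(0)).
G(0) = 0.1066. Require 1/(1 + K_p·0.1066) = 0.04, so 1 + 0.1066·K_p = 25.
K_p = (25 − 1)/0.1066 = 225.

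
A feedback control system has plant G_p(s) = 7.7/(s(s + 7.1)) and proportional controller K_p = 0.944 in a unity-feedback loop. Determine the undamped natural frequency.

ω_n = 2.7 rad/s

With unity feedback the closed-loop characteristic equation is s² + 7.1s + 0.944·7.7 = s² + 7.1s + 7.269 = 0.
So ω_n² = 7.269 ⇒ ω_n = 2.696 rad/s, and ζ = 7.1/(2ω_n) = 1.32.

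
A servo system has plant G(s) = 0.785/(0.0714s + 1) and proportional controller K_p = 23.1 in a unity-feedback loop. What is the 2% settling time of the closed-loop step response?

T_s ≈ 0.0149 s

Closed loop: T(s) = K_p·G/(1+K_p·G) = 18.13/(0.0714s + 1 + 18.13), with pole at s = −(1 + 18.13)/0.0714 = −268.
τ = 1/268 = 0.003732 s, so 2% settling time ≈ 4τ = 0.0149 s.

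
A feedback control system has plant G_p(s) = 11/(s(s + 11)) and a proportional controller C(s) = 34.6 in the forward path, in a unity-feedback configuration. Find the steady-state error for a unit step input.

0

The open loop C(s)G_p(s) has a pole at the origin (type 1), so the static position error constant is infinite and e_ss = 1/(1+∞) = 0.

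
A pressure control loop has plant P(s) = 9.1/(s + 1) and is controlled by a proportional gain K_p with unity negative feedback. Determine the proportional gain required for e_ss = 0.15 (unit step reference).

K_p = 0.623

Steady-state error for a unit step on this type-0 loop is 1/(1 + K_p·P(0)).
P(0) = 9.1. Require 1/(1 + K_p·9.1) = 0.15, so 1 + 9.1·K_p = 6.667.
K_p = (6.667 − 1)/9.1 = 0.623.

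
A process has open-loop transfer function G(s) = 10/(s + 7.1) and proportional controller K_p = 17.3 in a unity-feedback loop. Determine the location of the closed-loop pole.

s = -180.1

Closed-loop transfer function: T(s) = K_p·G(s)/(1 + K_p·G(s)) = 173/(s + 7.1 + 173) = 173/(s + 180.1).
The closed-loop pole is at s = −180.1.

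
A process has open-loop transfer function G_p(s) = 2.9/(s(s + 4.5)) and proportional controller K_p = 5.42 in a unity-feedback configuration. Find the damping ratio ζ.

With unity feedback the closed-loop characteristic equation is s² + 4.5s + 5.42·2.9 = s² + 4.5s + 15.72 = 0.
So ω_n² = 15.72 ⇒ ω_n = 3.965 rad/s, and ζ = 4.5/(2ω_n) = 0.568.

ζ = 0.568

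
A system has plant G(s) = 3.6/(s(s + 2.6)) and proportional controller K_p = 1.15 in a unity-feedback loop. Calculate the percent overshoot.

From 1 + K_pG(s) = 0: s² + 2.6s + 4.14 = 0 ⇒ ω_n = 2.035, ζ = 0.6389.
%OS = 100·exp(−πζ/√(1−ζ²)) = 100·exp(−π·0.6389/√0.5918) = 7.36%.

7.36%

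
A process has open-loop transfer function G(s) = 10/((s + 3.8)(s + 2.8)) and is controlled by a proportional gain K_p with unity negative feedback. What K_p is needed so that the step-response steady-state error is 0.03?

For a type-0 loop with proportional control, e_ss = 1/(1 + K_p·G(0)).
G(0) = 0.9398. Require 1/(1 + K_p·0.9398) = 0.03, so 1 + 0.9398·K_p = 33.33.
K_p = (33.33 − 1)/0.9398 = 34.4.

K_p = 34.4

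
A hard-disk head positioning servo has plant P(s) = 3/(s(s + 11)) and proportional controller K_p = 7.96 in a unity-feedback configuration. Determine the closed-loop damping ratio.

The closed-loop denominator is s(s+11) + 7.96·3 = s² + 11s + 23.88.
So ω_n² = 23.88 ⇒ ω_n = 4.887 rad/s, and ζ = 11/(2ω_n) = 1.13.

ζ = 1.13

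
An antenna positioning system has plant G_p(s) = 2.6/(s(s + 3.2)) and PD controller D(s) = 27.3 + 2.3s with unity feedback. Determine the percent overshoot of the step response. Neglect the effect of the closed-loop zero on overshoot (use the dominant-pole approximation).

13%

Forward path: (27.3 + 2.3s)·2.6/(s(s+3.2)). The closed-loop characteristic equation is s² + (3.2 + 2.6·2.3)s + 2.6·27.3 = 0.
That is s² + 9.18s + 70.98 = 0, so ω_n = 8.425 rad/s and ζ = 9.18/(2·8.425) = 0.5448.
%OS = 100·exp(−πζ/√(1−ζ²)) = 13%.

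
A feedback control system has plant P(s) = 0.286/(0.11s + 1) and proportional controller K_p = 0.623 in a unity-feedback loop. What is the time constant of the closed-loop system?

τ = 0.0934 s

Closed loop: T(s) = K_p·P/(1+K_p·P) = 0.1782/(0.11s + 1 + 0.1782), with pole at s = −(1 + 0.1782)/0.11 = −10.71.
Closed-loop time constant τ = 1/10.71 = 0.0934 s.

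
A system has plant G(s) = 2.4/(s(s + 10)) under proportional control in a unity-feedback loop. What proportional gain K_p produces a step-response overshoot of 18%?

From %OS = 100·exp(−πζ/√(1−ζ²)) = 18%, ζ = −ln(0.18)/√(π²+ln²(0.18)) = 0.4791.
Characteristic equation s² + 10s + 2.4K_p = 0 gives ζ = 10/(2√(2.4K_p)).
Setting ζ = 0.4791: √(2.4K_p) = 10/(2·0.4791) = 10.44, so K_p = 108.9/2.4 = 45.4.

K_p = 45.4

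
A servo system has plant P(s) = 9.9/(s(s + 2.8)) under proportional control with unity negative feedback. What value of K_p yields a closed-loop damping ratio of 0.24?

Closed-loop characteristic equation: s² + 2.8s + K_p·9.9 = 0.
So ω_n = √(9.9K_p) and 2ζω_n = 2.8, giving ζ = 2.8/(2√(9.9K_p)).
Setting ζ = 0.24: √(9.9K_p) = 2.8/(2·0.24) = 5.833, so K_p = 34.03/9.9 = 3.44.

K_p = 3.44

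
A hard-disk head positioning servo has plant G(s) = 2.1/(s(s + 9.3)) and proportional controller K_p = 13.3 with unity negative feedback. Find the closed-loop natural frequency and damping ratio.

The closed-loop denominator is s(s+9.3) + 13.3·2.1 = s² + 9.3s + 27.93.
So ω_n² = 27.93 ⇒ ω_n = 5.285 rad/s, and ζ = 9.3/(2ω_n) = 0.88.

ω_n = 5.28 rad/s, ζ = 0.88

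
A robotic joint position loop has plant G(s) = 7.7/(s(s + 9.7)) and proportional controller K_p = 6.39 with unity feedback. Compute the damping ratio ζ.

The closed-loop denominator is s(s+9.7) + 6.39·7.7 = s² + 9.7s + 49.2.
So ω_n² = 49.2 ⇒ ω_n = 7.014 rad/s, and ζ = 9.7/(2ω_n) = 0.691.

ζ = 0.691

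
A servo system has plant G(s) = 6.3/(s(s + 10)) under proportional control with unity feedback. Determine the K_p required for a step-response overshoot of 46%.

K_p = 68.9

From %OS = 100·exp(−πζ/√(1−ζ²)) = 46%, ζ = −ln(0.46)/√(π²+ln²(0.46)) = 0.24.
Characteristic equation s² + 10s + 6.3K_p = 0 gives ζ = 10/(2√(6.3K_p)).
Setting ζ = 0.24: √(6.3K_p) = 10/(2·0.24) = 20.84, so K_p = 434.2/6.3 = 68.9.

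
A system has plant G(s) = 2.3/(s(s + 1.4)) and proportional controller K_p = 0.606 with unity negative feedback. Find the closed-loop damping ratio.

ζ = 0.593

The closed-loop denominator is s(s+1.4) + 0.606·2.3 = s² + 1.4s + 1.394.
So ω_n² = 1.394 ⇒ ω_n = 1.181 rad/s, and ζ = 1.4/(2ω_n) = 0.593.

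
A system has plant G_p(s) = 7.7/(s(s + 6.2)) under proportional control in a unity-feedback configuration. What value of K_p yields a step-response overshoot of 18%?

K_p = 5.44

From %OS = 100·exp(−πζ/√(1−ζ²)) = 18%, ζ = −ln(0.18)/√(π²+ln²(0.18)) = 0.4791.
Characteristic equation s² + 6.2s + 7.7K_p = 0 gives ζ = 6.2/(2√(7.7K_p)).
Setting ζ = 0.4791: √(7.7K_p) = 6.2/(2·0.4791) = 6.47, so K_p = 41.86/7.7 = 5.44.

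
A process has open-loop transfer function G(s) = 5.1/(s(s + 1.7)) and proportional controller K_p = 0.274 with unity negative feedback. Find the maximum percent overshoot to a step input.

3.88%

The closed-loop denominator s² + 1.7s + 1.397 gives ω_n = √1.397 = 1.182 and ζ = 1.7/(2ω_n) = 0.719.
%OS = 100·exp(−πζ/√(1−ζ²)) = 100·exp(−π·0.719/√0.483) = 3.88%.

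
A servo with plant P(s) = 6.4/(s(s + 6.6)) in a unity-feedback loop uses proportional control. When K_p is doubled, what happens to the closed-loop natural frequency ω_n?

ω_n = √(6.4·K_p), which grows with K_p.

increase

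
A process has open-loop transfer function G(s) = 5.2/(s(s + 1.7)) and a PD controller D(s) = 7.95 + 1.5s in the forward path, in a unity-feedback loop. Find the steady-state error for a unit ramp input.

The loop has one pole at the origin (type 1). Velocity error constant K_v = lim_{s→0} s·D(s)G(s) = 7.95·5.2/1.7 = 24.32.
Steady-state error to a unit ramp: e_ss = 1/K_v = 0.0411.

0.0411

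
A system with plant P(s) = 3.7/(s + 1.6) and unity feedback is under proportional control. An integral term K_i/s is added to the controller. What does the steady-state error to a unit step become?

The integrator makes K_pos = lim_{s→0} C(s)G(s) infinite, so e_ss = 1/(1+K_pos) = 0.

0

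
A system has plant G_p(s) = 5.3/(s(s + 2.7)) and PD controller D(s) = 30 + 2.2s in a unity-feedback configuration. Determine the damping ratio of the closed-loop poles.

ζ = 0.569

Forward path: (30 + 2.2s)·5.3/(s(s+2.7)). The closed-loop characteristic equation is s² + (2.7 + 5.3·2.2)s + 5.3·30 = 0.
That is s² + 14.36s + 159 = 0, so ω_n = 12.61 rad/s and ζ = 14.36/(2·12.61) = 0.5694.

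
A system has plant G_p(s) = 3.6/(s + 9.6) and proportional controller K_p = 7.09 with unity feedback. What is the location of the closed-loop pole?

s = -35.12

Closed-loop transfer function: T(s) = K_p·G_p(s)/(1 + K_p·G_p(s)) = 25.52/(s + 9.6 + 25.52) = 25.52/(s + 35.12).
The closed-loop pole is at s = −35.12.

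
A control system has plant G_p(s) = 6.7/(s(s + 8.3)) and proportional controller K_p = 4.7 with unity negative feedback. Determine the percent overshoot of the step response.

The closed-loop denominator s² + 8.3s + 31.49 gives ω_n = √31.49 = 5.612 and ζ = 8.3/(2ω_n) = 0.7395.
%OS = 100·exp(−πζ/√(1−ζ²)) = 100·exp(−π·0.7395/√0.4531) = 3.17%.

3.17%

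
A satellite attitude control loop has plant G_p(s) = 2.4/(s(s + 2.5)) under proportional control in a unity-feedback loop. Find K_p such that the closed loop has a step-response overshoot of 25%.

From %OS = 100·exp(−πζ/√(1−ζ²)) = 25%, ζ = −ln(0.25)/√(π²+ln²(0.25)) = 0.4037.
Characteristic equation s² + 2.5s + 2.4K_p = 0 gives ζ = 2.5/(2√(2.4K_p)).
Setting ζ = 0.4037: √(2.4K_p) = 2.5/(2·0.4037) = 3.096, so K_p = 9.587/2.4 = 3.99.

K_p = 3.99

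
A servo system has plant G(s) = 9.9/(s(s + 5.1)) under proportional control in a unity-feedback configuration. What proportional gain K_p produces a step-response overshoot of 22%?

K_p = 3.48

From %OS = 100·exp(−πζ/√(1−ζ²)) = 22%, ζ = −ln(0.22)/√(π²+ln²(0.22)) = 0.4342.
Characteristic equation s² + 5.1s + 9.9K_p = 0 gives ζ = 5.1/(2√(9.9K_p)).
Setting ζ = 0.4342: √(9.9K_p) = 5.1/(2·0.4342) = 5.873, so K_p = 34.5/9.9 = 3.48.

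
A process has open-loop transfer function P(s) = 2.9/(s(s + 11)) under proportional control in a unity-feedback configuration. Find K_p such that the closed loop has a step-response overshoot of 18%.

From %OS = 100·exp(−πζ/√(1−ζ²)) = 18%, ζ = −ln(0.18)/√(π²+ln²(0.18)) = 0.4791.
Characteristic equation s² + 11s + 2.9K_p = 0 gives ζ = 11/(2√(2.9K_p)).
Setting ζ = 0.4791: √(2.9K_p) = 11/(2·0.4791) = 11.48, so K_p = 131.8/2.9 = 45.4.

K_p = 45.4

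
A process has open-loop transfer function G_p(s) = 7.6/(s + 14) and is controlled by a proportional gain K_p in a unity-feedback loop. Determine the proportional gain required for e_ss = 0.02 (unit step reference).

For a type-0 loop with proportional control, e_ss = 1/(1 + K_p·G_p(0)).
G_p(0) = 0.5429. Require 1/(1 + K_p·0.5429) = 0.02, so 1 + 0.5429·K_p = 50.
K_p = (50 − 1)/0.5429 = 90.3.

K_p = 90.3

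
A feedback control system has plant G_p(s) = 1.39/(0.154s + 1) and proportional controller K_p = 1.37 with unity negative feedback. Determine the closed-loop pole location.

Closed loop: T(s) = K_p·G_p/(1+K_p·G_p) = 1.904/(0.154s + 1 + 1.904), with pole at s = −(1 + 1.904)/0.154 = −18.86.

s = -18.86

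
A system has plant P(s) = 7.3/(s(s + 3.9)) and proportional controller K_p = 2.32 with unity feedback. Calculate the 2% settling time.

T_s ≈ 2.05 s

Closed-loop characteristic equation: s² + 3.9s + 16.94 = 0, so ω_n = 4.115 rad/s and ζ = 3.9/(2·4.115) = 0.4738.
2% settling time T_s ≈ 4/(ζω_n) = 4/1.95 = 2.05 s.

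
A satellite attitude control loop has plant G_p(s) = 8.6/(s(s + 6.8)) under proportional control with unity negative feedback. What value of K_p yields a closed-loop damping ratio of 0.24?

Closed-loop characteristic equation: s² + 6.8s + K_p·8.6 = 0.
So ω_n = √(8.6K_p) and 2ζω_n = 6.8, giving ζ = 6.8/(2√(8.6K_p)).
Setting ζ = 0.24: √(8.6K_p) = 6.8/(2·0.24) = 14.17, so K_p = 200.7/8.6 = 23.3.

K_p = 23.3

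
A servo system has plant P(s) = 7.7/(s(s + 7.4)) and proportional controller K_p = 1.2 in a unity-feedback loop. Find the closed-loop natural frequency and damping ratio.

ω_n = 3.04 rad/s, ζ = 1.22

1 + K_p·P(s) = 0 gives s² + 7.4s + 9.24 = 0.
So ω_n² = 9.24 ⇒ ω_n = 3.04 rad/s, and ζ = 7.4/(2ω_n) = 1.22.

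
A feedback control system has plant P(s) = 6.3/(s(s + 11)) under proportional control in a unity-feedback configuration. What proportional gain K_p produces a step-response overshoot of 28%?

From %OS = 100·exp(−πζ/√(1−ζ²)) = 28%, ζ = −ln(0.28)/√(π²+ln²(0.28)) = 0.3755.
Characteristic equation s² + 11s + 6.3K_p = 0 gives ζ = 11/(2√(6.3K_p)).
Setting ζ = 0.3755: √(6.3K_p) = 11/(2·0.3755) = 14.65, so K_p = 214.5/6.3 = 34.

K_p = 34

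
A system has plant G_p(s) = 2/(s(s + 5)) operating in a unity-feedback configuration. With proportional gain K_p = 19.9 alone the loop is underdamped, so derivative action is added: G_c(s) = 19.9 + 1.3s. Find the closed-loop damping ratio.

Forward path: (19.9 + 1.3s)·2/(s(s+5)). The closed-loop characteristic equation is s² + (5 + 2·1.3)s + 2·19.9 = 0.
That is s² + 7.6s + 39.8 = 0, so ω_n = 6.309 rad/s and ζ = 7.6/(2·6.309) = 0.6023.

ζ = 0.602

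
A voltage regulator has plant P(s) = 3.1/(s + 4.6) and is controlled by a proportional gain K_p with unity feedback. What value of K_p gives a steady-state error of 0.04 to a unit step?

The loop is type 0, so e_ss(step) = 1/(1 + K_pos) with K_pos = K_p·P(0).
P(0) = 0.6739. Require 1/(1 + K_p·0.6739) = 0.04, so 1 + 0.6739·K_p = 25.
K_p = (25 − 1)/0.6739 = 35.6.

K_p = 35.6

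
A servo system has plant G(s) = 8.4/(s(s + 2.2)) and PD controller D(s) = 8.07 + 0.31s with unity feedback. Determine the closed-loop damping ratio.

Forward path: (8.07 + 0.31s)·8.4/(s(s+2.2)). The closed-loop characteristic equation is s² + (2.2 + 8.4·0.31)s + 8.4·8.07 = 0.
That is s² + 4.804s + 67.79 = 0, so ω_n = 8.233 rad/s and ζ = 4.804/(2·8.233) = 0.2917.

ζ = 0.292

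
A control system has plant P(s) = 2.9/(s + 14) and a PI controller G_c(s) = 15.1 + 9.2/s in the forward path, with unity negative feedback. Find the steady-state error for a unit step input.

0

The open loop G_c(s)P(s) has a pole at the origin (type 1), so the static position error constant is infinite and e_ss = 1/(1+∞) = 0.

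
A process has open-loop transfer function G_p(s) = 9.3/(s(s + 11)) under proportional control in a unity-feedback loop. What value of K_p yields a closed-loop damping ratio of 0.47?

K_p = 14.7

Closed-loop characteristic equation: s² + 11s + K_p·9.3 = 0.
So ω_n = √(9.3K_p) and 2ζω_n = 11, giving ζ = 11/(2√(9.3K_p)).
Setting ζ = 0.47: √(9.3K_p) = 11/(2·0.47) = 11.7, so K_p = 136.9/9.3 = 14.7.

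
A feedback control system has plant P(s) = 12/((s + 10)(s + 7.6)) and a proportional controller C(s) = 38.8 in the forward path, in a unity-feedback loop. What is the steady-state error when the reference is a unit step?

0.14

The loop is type 0. Static position error constant K_pos = C(0)·P(0) = 38.8·0.1579 = 6.126.
Steady-state error to a unit step: e_ss = 1/(1+K_pos) = 1/7.126 = 0.14.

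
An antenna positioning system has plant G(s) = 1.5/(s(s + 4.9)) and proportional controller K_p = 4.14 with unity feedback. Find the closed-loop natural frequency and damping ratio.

ω_n = 2.49 rad/s, ζ = 0.983

The closed-loop denominator is s(s+4.9) + 4.14·1.5 = s² + 4.9s + 6.21.
So ω_n² = 6.21 ⇒ ω_n = 2.492 rad/s, and ζ = 4.9/(2ω_n) = 0.983.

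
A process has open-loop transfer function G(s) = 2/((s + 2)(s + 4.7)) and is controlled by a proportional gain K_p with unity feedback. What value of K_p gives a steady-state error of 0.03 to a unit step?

For a type-0 loop with proportional control, e_ss = 1/(1 + K_p·G(0)).
G(0) = 0.2128. Require 1/(1 + K_p·0.2128) = 0.03, so 1 + 0.2128·K_p = 33.33.
K_p = (33.33 − 1)/0.2128 = 152.

K_p = 152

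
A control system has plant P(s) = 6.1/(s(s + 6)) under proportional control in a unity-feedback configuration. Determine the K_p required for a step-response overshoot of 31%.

K_p = 12.1

From %OS = 100·exp(−πζ/√(1−ζ²)) = 31%, ζ = −ln(0.31)/√(π²+ln²(0.31)) = 0.3493.
Characteristic equation s² + 6s + 6.1K_p = 0 gives ζ = 6/(2√(6.1K_p)).
Setting ζ = 0.3493: √(6.1K_p) = 6/(2·0.3493) = 8.588, so K_p = 73.76/6.1 = 12.1.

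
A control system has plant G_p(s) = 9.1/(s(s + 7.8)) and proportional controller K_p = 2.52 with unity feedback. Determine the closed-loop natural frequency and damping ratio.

1 + K_p·G_p(s) = 0 gives s² + 7.8s + 22.93 = 0.
Matching s² + 2ζω_n s + ω_n²: ω_n = √22.93 = 4.789 rad/s and 2ζω_n = 7.8, so ζ = 7.8/(2·4.789) = 0.814.

ω_n = 4.79 rad/s, ζ = 0.814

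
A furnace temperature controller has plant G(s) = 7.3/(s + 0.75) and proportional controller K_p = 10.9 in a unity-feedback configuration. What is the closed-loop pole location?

Closed-loop transfer function: T(s) = K_p·G(s)/(1 + K_p·G(s)) = 79.57/(s + 0.75 + 79.57) = 79.57/(s + 80.32).
The closed-loop pole is at s = −80.32.

s = -80.32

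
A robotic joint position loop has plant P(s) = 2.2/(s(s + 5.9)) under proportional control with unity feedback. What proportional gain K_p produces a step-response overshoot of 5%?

K_p = 8.31

From %OS = 100·exp(−πζ/√(1−ζ²)) = 5%, ζ = −ln(0.05)/√(π²+ln²(0.05)) = 0.6901.
Characteristic equation s² + 5.9s + 2.2K_p = 0 gives ζ = 5.9/(2√(2.2K_p)).
Setting ζ = 0.6901: √(2.2K_p) = 5.9/(2·0.6901) = 4.275, so K_p = 18.27/2.2 = 8.31.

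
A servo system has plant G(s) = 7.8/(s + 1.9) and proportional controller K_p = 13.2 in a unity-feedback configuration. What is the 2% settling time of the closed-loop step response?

T_s ≈ 0.0381 s

Closed-loop transfer function: T(s) = K_p·G(s)/(1 + K_p·G(s)) = 103/(s + 1.9 + 103) = 103/(s + 104.9).
Time constant τ = 1/104.9 = 0.009537 s, so the 2% settling time is about 4τ = 0.0381 s.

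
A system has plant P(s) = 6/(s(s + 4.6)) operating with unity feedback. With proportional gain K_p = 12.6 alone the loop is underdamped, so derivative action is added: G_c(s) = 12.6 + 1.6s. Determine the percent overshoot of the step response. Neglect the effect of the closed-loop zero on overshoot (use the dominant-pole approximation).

Forward path: (12.6 + 1.6s)·6/(s(s+4.6)). The closed-loop characteristic equation is s² + (4.6 + 6·1.6)s + 6·12.6 = 0.
That is s² + 14.2s + 75.6 = 0, so ω_n = 8.695 rad/s and ζ = 14.2/(2·8.695) = 0.8166.
%OS = 100·exp(−πζ/√(1−ζ²)) = 1.17%.

1.17%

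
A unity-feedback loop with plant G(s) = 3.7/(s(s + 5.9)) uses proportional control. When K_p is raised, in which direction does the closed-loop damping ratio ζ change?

decrease

ζ = 5.9/(2√(3.7K_p)); increasing K_p raises the denominator, so ζ falls.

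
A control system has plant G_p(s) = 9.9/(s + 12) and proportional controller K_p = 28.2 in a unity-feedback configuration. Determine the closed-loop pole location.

Closed-loop transfer function: T(s) = K_p·G_p(s)/(1 + K_p·G_p(s)) = 279.2/(s + 12 + 279.2) = 279.2/(s + 291.2).
The closed-loop pole is at s = −291.2.

s = -291.2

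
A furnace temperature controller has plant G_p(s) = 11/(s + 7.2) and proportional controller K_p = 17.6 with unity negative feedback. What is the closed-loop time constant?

τ = 0.00498 s

Closed-loop transfer function: T(s) = K_p·G_p(s)/(1 + K_p·G_p(s)) = 193.6/(s + 7.2 + 193.6) = 193.6/(s + 200.8).
Time constant τ = 1/200.8 = 0.00498 s.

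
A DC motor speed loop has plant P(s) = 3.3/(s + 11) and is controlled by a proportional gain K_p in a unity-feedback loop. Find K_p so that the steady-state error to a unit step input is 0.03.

Steady-state error for a unit step on this type-0 loop is 1/(1 + K_p·P(0)).
P(0) = 0.3. Require 1/(1 + K_p·0.3) = 0.03, so 1 + 0.3·K_p = 33.33.
K_p = (33.33 − 1)/0.3 = 108.

K_p = 108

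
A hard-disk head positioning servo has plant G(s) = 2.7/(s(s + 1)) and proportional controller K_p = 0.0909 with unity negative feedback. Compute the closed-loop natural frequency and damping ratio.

ω_n = 0.495 rad/s, ζ = 1.01

1 + K_p·G(s) = 0 gives s² + 1s + 0.2454 = 0.
Matching s² + 2ζω_n s + ω_n²: ω_n = √0.2454 = 0.4954 rad/s and 2ζω_n = 1, so ζ = 1/(2·0.4954) = 1.01.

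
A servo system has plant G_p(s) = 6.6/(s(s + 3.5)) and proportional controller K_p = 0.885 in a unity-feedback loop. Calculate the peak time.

Closed-loop characteristic equation: s² + 3.5s + 5.841 = 0, so ω_n = 2.417 rad/s and ζ = 3.5/(2·2.417) = 0.7241.
Damped frequency ω_d = ω_n√(1−ζ²) = 1.667 rad/s, so peak time T_p = π/ω_d = 1.88 s.

T_p = 1.88 s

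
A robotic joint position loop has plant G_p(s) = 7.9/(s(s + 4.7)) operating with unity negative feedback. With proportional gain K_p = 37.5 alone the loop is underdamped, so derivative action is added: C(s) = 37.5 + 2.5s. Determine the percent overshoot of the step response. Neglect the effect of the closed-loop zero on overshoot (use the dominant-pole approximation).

Forward path: (37.5 + 2.5s)·7.9/(s(s+4.7)). The closed-loop characteristic equation is s² + (4.7 + 7.9·2.5)s + 7.9·37.5 = 0.
That is s² + 24.45s + 296.2 = 0, so ω_n = 17.21 rad/s and ζ = 24.45/(2·17.21) = 0.7103.
%OS = 100·exp(−πζ/√(1−ζ²)) = 4.2%.

4.2%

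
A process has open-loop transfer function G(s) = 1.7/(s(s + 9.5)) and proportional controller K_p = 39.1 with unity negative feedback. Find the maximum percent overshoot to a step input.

The closed-loop denominator s² + 9.5s + 66.47 gives ω_n = √66.47 = 8.153 and ζ = 9.5/(2ω_n) = 0.5826.
%OS = 100·exp(−πζ/√(1−ζ²)) = 100·exp(−π·0.5826/√0.6606) = 10.5%.

10.5%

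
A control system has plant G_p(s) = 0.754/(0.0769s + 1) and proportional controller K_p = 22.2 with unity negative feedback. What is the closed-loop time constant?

τ = 0.00434 s

Closed loop: T(s) = K_p·G_p/(1+K_p·G_p) = 16.74/(0.0769s + 1 + 16.74), with pole at s = −(1 + 16.74)/0.0769 = −230.7.
Closed-loop time constant τ = 1/230.7 = 0.00434 s.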